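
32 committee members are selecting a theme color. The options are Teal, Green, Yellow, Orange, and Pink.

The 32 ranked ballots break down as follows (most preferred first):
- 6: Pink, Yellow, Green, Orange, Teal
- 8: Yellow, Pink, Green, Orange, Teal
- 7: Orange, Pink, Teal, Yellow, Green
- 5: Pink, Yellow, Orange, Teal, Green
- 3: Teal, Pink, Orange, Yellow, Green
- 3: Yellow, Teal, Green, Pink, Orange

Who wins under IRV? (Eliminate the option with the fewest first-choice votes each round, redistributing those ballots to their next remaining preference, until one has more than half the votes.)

Round 1: Teal 3, Green 0, Yellow 11, Orange 7, Pink 11. Green eliminated.
Round 2: Teal 3, Yellow 11, Orange 7, Pink 11. Teal eliminated.
Round 3: Yellow 11, Orange 7, Pink 14. Orange eliminated.
Round 4: Yellow 11, Pink 21. Pink has a majority (≥17).

Pink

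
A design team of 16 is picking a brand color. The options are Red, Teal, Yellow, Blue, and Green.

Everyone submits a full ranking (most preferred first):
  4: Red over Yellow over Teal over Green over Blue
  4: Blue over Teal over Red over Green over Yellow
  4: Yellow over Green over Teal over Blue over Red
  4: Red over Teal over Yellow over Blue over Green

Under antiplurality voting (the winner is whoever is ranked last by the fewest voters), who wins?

Last-place votes: Red 4, Teal 0, Yellow 4, Blue 4, Green 4.

Teal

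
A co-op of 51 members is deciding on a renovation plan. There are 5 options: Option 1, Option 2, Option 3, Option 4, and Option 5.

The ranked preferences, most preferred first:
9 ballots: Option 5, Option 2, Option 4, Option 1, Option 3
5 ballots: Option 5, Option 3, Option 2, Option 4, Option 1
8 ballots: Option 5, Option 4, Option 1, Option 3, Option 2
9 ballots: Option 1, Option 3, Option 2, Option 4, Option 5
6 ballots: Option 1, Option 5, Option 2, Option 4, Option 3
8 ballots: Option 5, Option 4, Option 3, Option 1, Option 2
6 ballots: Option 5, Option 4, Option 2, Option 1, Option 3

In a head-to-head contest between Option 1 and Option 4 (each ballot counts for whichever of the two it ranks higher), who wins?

Option 4

Option 1 is ranked above Option 4 on 15 ballots; Option 4 above Option 1 on 36.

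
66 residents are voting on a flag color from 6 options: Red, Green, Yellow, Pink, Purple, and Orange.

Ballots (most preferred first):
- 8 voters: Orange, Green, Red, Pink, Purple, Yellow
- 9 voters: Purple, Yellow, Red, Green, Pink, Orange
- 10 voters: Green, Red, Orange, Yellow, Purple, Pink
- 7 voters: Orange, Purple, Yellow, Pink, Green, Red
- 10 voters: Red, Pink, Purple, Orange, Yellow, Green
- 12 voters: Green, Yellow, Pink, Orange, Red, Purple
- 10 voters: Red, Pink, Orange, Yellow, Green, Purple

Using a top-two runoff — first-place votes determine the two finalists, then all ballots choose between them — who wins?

Green

Round 1 first-place votes: Red 20, Green 22, Yellow 0, Pink 0, Purple 9, Orange 15. Green and Red advance.
Runoff: Green is ranked above Red on 37 ballots, Red above Green on 29.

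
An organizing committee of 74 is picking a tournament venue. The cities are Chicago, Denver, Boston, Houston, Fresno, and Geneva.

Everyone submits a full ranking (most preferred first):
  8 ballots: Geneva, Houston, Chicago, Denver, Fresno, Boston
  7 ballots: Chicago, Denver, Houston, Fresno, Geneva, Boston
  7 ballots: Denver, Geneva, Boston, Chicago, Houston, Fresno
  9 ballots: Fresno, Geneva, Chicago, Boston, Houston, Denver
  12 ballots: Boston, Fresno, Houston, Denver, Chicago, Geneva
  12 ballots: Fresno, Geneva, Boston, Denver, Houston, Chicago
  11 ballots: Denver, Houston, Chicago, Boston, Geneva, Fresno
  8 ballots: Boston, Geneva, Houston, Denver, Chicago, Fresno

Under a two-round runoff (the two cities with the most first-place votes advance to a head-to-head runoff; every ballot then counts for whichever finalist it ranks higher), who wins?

Boston

Round 1 first-place votes: Chicago 7, Denver 18, Boston 20, Houston 0, Fresno 21, Geneva 8. Fresno and Boston advance.
Runoff: Fresno is ranked above Boston on 36 ballots, Boston above Fresno on 38.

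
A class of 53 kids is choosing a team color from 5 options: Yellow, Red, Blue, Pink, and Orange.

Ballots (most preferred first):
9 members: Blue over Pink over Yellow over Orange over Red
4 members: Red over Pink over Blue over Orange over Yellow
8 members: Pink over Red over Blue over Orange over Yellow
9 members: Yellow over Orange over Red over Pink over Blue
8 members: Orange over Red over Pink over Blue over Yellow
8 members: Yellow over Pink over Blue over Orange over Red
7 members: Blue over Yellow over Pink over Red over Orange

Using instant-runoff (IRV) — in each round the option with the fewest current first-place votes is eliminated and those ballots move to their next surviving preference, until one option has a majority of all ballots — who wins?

Round 1: Yellow 17, Red 4, Blue 16, Pink 8, Orange 8. Red eliminated.
Round 2: Yellow 17, Blue 16, Pink 12, Orange 8. Orange eliminated.
Round 3: Yellow 17, Blue 16, Pink 20. Blue eliminated.
Round 4: Yellow 24, Pink 29. Pink has a majority (≥27).

Pink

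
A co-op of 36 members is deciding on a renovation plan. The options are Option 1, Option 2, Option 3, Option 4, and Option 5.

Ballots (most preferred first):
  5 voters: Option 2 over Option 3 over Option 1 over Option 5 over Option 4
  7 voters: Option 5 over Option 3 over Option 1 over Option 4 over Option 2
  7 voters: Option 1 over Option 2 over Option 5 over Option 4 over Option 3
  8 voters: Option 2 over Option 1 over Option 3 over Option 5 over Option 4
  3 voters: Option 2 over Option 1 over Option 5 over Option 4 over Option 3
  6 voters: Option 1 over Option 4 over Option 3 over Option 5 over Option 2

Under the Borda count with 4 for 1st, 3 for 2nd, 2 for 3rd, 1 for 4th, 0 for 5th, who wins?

Option 1

Option 1: 5×2 + 7×2 + 7×4 + 8×3 + 3×3 + 6×4 = 109
Option 2: 5×4 + 7×0 + 7×3 + 8×4 + 3×4 + 6×0 = 85
Option 3: 5×3 + 7×3 + 7×0 + 8×2 + 3×0 + 6×2 = 64
Option 4: 5×0 + 7×1 + 7×1 + 8×0 + 3×1 + 6×3 = 35
Option 5: 5×1 + 7×4 + 7×2 + 8×1 + 3×2 + 6×1 = 67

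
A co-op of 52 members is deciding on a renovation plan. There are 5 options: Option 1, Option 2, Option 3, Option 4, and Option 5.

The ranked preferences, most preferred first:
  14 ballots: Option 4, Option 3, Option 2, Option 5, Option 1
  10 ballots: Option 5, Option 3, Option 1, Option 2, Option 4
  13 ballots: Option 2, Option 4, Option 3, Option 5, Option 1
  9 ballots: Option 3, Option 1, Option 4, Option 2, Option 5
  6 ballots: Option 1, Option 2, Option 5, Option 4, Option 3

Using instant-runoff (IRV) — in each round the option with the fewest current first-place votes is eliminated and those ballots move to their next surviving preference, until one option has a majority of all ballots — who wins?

Round 1: Option 1 6, Option 2 13, Option 3 9, Option 4 14, Option 5 10. Option 1 eliminated.
Round 2: Option 2 19, Option 3 9, Option 4 14, Option 5 10. Option 3 eliminated.
Round 3: Option 2 19, Option 4 23, Option 5 10. Option 5 eliminated.
Round 4: Option 2 29, Option 4 23. Option 2 has a majority (≥27).

Option 2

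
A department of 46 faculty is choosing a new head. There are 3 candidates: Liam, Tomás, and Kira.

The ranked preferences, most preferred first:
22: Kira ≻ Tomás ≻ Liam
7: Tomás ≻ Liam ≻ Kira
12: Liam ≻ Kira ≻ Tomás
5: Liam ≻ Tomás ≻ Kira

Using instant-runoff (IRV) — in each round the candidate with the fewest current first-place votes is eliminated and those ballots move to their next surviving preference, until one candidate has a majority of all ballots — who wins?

Round 1: Liam 17, Tomás 7, Kira 22. Tomás eliminated.
Round 2: Liam 24, Kira 22. Liam has a majority (≥24).

Liam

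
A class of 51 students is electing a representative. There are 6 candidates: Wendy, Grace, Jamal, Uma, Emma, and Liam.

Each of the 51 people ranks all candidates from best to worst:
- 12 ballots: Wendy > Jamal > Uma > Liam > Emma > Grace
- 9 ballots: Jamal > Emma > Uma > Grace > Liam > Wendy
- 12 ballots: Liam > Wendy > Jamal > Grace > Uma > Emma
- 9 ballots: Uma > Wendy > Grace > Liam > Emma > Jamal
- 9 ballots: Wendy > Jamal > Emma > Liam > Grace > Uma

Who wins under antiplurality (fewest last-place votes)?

Last-place votes: Wendy 9, Grace 12, Jamal 9, Uma 9, Emma 12, Liam 0.

Liam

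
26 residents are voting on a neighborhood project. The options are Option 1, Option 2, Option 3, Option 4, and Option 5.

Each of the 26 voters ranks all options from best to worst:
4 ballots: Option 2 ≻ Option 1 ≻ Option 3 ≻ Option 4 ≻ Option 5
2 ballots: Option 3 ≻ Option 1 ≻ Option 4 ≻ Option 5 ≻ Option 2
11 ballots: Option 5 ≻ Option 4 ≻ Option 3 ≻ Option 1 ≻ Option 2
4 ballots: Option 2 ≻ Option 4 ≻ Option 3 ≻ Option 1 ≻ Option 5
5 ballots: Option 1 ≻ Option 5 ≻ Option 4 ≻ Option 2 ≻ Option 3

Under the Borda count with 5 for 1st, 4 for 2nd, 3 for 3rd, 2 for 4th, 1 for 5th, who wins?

Option 1: 4×4 + 2×4 + 11×2 + 4×2 + 5×5 = 79
Option 2: 4×5 + 2×1 + 11×1 + 4×5 + 5×2 = 63
Option 3: 4×3 + 2×5 + 11×3 + 4×3 + 5×1 = 72
Option 4: 4×2 + 2×3 + 11×4 + 4×4 + 5×3 = 89
Option 5: 4×1 + 2×2 + 11×5 + 4×1 + 5×4 = 87

Option 4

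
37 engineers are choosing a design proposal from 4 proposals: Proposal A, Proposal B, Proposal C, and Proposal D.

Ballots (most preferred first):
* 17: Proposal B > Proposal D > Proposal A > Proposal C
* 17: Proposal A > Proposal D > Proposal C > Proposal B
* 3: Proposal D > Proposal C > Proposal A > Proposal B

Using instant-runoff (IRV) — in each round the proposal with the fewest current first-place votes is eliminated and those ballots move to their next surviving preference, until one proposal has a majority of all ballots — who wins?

Round 1: Proposal A 17, Proposal B 17, Proposal C 0, Proposal D 3. Proposal C eliminated.
Round 2: Proposal A 17, Proposal B 17, Proposal D 3. Proposal D eliminated.
Round 3: Proposal A 20, Proposal B 17. Proposal A has a majority (≥19).

Proposal A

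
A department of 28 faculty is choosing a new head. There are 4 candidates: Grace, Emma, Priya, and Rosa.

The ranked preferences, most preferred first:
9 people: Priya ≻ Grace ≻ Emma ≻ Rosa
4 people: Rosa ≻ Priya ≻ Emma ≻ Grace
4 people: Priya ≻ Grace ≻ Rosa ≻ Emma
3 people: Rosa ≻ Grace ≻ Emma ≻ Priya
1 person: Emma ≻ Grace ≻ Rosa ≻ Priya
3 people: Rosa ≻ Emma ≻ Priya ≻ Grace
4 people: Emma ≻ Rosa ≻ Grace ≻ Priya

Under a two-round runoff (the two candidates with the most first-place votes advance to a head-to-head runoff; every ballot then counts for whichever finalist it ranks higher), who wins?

Round 1 first-place votes: Grace 0, Emma 5, Priya 13, Rosa 10. Priya and Rosa advance.
Runoff: Priya is ranked above Rosa on 13 ballots, Rosa above Priya on 15.

Rosa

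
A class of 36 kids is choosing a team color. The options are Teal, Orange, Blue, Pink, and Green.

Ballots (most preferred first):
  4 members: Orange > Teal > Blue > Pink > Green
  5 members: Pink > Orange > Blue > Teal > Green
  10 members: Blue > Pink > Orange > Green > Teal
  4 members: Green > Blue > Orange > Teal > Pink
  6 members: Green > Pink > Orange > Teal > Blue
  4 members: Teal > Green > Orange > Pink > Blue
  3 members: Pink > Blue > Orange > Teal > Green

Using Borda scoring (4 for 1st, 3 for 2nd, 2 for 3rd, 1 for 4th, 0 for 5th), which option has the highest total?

Pink

Teal: 4×3 + 5×1 + 10×0 + 4×1 + 6×1 + 4×4 + 3×1 = 46
Orange: 4×4 + 5×3 + 10×2 + 4×2 + 6×2 + 4×2 + 3×2 = 85
Blue: 4×2 + 5×2 + 10×4 + 4×3 + 6×0 + 4×0 + 3×3 = 79
Pink: 4×1 + 5×4 + 10×3 + 4×0 + 6×3 + 4×1 + 3×4 = 88
Green: 4×0 + 5×0 + 10×1 + 4×4 + 6×4 + 4×3 + 3×0 = 62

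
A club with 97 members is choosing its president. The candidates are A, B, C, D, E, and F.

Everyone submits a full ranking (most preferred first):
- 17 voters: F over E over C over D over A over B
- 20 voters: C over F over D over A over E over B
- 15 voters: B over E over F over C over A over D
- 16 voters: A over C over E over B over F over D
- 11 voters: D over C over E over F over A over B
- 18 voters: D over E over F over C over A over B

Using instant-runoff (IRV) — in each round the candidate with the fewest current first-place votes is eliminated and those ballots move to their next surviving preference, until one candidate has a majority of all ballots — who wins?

Round 1: A 16, B 15, C 20, D 29, E 0, F 17. E eliminated.
Round 2: A 16, B 15, C 20, D 29, F 17. B eliminated.
Round 3: A 16, C 20, D 29, F 32. A eliminated.
Round 4: C 36, D 29, F 32. D eliminated.
Round 5: C 47, F 50. F has a majority (≥49).

F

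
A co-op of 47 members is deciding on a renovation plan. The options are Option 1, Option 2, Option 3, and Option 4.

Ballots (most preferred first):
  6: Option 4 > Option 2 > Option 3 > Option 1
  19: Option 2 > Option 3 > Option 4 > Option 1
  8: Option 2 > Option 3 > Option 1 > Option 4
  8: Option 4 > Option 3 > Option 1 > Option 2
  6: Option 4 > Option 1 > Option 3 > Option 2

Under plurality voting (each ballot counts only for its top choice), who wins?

First-place votes: Option 1 0, Option 2 27, Option 3 0, Option 4 20.

Option 2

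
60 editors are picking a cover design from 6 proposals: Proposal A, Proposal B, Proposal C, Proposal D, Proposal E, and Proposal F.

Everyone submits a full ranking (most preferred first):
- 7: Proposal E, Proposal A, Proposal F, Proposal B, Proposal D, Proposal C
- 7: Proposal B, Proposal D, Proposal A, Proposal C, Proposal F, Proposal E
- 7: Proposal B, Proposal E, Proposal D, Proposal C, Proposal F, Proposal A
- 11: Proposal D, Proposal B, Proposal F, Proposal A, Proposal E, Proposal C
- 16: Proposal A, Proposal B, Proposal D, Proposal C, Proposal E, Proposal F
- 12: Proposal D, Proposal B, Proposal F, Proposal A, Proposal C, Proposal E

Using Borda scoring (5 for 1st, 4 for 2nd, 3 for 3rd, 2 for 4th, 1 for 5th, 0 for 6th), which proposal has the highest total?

Proposal B

Proposal A: 7×4 + 7×3 + 7×0 + 11×2 + 16×5 + 12×2 = 175
Proposal B: 7×2 + 7×5 + 7×5 + 11×4 + 16×4 + 12×4 = 240
Proposal C: 7×0 + 7×2 + 7×2 + 11×0 + 16×2 + 12×1 = 72
Proposal D: 7×1 + 7×4 + 7×3 + 11×5 + 16×3 + 12×5 = 219
Proposal E: 7×5 + 7×0 + 7×4 + 11×1 + 16×1 + 12×0 = 90
Proposal F: 7×3 + 7×1 + 7×1 + 11×3 + 16×0 + 12×3 = 104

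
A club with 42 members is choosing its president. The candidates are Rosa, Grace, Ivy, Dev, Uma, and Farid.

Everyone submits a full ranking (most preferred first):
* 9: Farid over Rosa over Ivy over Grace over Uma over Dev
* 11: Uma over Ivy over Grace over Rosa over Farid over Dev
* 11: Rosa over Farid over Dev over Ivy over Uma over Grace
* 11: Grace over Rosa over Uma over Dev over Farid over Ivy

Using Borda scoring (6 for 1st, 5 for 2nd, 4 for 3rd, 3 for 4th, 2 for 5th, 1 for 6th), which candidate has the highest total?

Rosa: 9×5 + 11×3 + 11×6 + 11×5 = 199
Grace: 9×3 + 11×4 + 11×1 + 11×6 = 148
Ivy: 9×4 + 11×5 + 11×3 + 11×1 = 135
Dev: 9×1 + 11×1 + 11×4 + 11×3 = 97
Uma: 9×2 + 11×6 + 11×2 + 11×4 = 150
Farid: 9×6 + 11×2 + 11×5 + 11×2 = 153

Rosa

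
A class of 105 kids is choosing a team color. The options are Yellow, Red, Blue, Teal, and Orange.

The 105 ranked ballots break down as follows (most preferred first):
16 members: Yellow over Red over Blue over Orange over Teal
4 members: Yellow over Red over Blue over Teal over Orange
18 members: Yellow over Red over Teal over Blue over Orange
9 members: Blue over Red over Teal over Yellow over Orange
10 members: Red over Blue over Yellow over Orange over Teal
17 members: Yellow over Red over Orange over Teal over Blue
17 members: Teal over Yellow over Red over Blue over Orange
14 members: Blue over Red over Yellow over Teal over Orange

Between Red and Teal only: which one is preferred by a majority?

Red

Red is ranked above Teal on 88 ballots; Teal above Red on 17.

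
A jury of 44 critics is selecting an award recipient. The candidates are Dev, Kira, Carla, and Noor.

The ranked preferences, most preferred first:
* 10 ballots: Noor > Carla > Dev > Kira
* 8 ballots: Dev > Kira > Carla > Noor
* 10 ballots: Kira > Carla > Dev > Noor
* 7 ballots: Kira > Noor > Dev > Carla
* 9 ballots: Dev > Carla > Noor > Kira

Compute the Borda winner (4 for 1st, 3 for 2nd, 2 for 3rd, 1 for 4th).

Dev

Dev: 10×2 + 8×4 + 10×2 + 7×2 + 9×4 = 122
Kira: 10×1 + 8×3 + 10×4 + 7×4 + 9×1 = 111
Carla: 10×3 + 8×2 + 10×3 + 7×1 + 9×3 = 110
Noor: 10×4 + 8×1 + 10×1 + 7×3 + 9×2 = 97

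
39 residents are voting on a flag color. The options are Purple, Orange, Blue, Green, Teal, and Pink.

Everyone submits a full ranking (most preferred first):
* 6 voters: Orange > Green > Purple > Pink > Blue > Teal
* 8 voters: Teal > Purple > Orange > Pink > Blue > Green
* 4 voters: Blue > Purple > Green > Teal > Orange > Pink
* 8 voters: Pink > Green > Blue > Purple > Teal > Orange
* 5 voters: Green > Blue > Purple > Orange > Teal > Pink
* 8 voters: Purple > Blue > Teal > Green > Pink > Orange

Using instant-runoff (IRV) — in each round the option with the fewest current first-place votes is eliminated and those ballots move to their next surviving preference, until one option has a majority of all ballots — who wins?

Round 1: Purple 8, Orange 6, Blue 4, Green 5, Teal 8, Pink 8. Blue eliminated.
Round 2: Purple 12, Orange 6, Green 5, Teal 8, Pink 8. Green eliminated.
Round 3: Purple 17, Orange 6, Teal 8, Pink 8. Orange eliminated.
Round 4: Purple 23, Teal 8, Pink 8. Purple has a majority (≥20).

Purple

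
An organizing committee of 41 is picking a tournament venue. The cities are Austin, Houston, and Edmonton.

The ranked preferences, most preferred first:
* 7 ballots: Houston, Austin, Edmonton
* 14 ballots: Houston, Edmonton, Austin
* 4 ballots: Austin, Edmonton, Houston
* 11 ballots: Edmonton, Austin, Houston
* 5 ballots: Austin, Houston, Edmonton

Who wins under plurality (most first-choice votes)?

First-place votes: Austin 9, Houston 21, Edmonton 11.

Houston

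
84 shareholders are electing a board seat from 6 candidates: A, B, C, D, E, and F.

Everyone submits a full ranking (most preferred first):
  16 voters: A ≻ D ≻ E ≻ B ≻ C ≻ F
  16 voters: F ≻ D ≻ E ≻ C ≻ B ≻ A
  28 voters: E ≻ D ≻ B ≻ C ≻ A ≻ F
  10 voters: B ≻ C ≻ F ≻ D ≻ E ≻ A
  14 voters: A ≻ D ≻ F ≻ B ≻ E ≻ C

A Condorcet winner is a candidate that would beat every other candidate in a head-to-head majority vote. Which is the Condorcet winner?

D

D vs A: 54–30
D vs B: 74–10
D vs C: 74–10
D vs E: 56–28
D vs F: 58–26
D beats every other candidate.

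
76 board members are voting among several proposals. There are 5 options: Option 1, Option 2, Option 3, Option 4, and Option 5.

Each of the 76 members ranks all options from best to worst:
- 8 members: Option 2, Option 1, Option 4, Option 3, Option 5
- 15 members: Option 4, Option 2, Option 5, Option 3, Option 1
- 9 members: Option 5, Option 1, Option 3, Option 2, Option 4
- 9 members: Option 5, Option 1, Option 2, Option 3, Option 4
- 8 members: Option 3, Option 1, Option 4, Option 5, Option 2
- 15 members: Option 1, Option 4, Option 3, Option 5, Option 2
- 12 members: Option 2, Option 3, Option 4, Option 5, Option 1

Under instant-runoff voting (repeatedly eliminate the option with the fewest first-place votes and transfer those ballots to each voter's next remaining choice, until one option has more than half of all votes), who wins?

Option 1

Round 1: Option 1 15, Option 2 20, Option 3 8, Option 4 15, Option 5 18. Option 3 eliminated.
Round 2: Option 1 23, Option 2 20, Option 4 15, Option 5 18. Option 4 eliminated.
Round 3: Option 1 23, Option 2 35, Option 5 18. Option 5 eliminated.
Round 4: Option 1 41, Option 2 35. Option 1 has a majority (≥39).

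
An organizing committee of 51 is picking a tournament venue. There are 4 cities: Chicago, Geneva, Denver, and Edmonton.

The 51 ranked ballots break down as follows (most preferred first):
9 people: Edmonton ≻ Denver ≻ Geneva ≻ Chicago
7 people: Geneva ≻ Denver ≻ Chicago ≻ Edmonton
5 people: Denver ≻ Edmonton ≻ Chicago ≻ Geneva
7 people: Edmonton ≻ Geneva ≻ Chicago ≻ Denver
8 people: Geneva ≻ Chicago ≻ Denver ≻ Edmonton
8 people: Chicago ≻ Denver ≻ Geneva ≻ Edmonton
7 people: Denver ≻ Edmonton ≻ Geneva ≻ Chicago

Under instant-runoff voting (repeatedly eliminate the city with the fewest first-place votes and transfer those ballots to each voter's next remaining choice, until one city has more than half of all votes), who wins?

Round 1: Chicago 8, Geneva 15, Denver 12, Edmonton 16. Chicago eliminated.
Round 2: Geneva 15, Denver 20, Edmonton 16. Geneva eliminated.
Round 3: Denver 35, Edmonton 16. Denver has a majority (≥26).

Denver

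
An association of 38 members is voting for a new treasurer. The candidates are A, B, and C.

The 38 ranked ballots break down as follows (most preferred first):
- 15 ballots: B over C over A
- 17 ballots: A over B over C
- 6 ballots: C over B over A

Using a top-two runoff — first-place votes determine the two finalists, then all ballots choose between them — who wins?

B

Round 1 first-place votes: A 17, B 15, C 6. A and B advance.
Runoff: A is ranked above B on 17 ballots, B above A on 21.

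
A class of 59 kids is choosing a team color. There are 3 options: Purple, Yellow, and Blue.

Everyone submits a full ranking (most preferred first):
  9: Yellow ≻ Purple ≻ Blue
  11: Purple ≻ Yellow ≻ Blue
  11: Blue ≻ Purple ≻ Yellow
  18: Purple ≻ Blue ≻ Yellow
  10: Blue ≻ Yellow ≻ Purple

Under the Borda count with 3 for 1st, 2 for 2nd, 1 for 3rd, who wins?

Purple: 9×2 + 11×3 + 11×2 + 18×3 + 10×1 = 137
Yellow: 9×3 + 11×2 + 11×1 + 18×1 + 10×2 = 98
Blue: 9×1 + 11×1 + 11×3 + 18×2 + 10×3 = 119

Purple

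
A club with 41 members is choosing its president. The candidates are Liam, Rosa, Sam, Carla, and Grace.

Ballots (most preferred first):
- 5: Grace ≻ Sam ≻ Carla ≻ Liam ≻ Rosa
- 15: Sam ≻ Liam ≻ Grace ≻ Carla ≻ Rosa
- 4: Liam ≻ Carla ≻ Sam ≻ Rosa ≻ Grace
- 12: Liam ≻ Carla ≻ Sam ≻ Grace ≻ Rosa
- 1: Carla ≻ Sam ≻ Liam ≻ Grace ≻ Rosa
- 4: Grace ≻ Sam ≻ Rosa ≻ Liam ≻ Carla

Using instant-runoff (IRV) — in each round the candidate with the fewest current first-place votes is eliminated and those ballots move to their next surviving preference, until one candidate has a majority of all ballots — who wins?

Sam

Round 1: Liam 16, Rosa 0, Sam 15, Carla 1, Grace 9. Rosa eliminated.
Round 2: Liam 16, Sam 15, Carla 1, Grace 9. Carla eliminated.
Round 3: Liam 16, Sam 16, Grace 9. Grace eliminated.
Round 4: Liam 16, Sam 25. Sam has a majority (≥21).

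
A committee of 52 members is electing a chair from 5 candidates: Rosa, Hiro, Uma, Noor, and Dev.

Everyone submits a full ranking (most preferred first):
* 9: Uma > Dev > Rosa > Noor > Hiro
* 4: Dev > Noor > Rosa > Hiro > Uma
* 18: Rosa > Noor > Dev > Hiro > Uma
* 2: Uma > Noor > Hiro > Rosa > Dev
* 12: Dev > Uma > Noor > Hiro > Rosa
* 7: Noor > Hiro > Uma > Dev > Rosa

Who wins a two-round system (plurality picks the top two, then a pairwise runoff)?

Dev

Round 1 first-place votes: Rosa 18, Hiro 0, Uma 11, Noor 7, Dev 16. Rosa and Dev advance.
Runoff: Rosa is ranked above Dev on 20 ballots, Dev above Rosa on 32.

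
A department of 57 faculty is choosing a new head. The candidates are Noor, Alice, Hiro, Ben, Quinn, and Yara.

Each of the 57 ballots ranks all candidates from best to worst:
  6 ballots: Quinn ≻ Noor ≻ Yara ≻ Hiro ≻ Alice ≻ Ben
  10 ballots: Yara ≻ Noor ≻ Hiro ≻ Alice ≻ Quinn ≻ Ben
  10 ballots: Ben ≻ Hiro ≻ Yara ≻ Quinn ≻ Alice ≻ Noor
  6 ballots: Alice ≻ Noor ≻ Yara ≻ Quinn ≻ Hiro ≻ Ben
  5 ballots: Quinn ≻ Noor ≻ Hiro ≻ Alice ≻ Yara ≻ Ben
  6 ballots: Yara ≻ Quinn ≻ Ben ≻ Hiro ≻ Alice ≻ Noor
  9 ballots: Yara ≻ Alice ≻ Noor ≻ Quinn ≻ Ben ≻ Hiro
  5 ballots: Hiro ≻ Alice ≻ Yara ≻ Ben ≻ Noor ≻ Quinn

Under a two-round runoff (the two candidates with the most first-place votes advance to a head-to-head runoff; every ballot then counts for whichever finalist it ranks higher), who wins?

Round 1 first-place votes: Noor 0, Alice 6, Hiro 5, Ben 10, Quinn 11, Yara 25. Yara and Quinn advance.
Runoff: Yara is ranked above Quinn on 46 ballots, Quinn above Yara on 11.

Yara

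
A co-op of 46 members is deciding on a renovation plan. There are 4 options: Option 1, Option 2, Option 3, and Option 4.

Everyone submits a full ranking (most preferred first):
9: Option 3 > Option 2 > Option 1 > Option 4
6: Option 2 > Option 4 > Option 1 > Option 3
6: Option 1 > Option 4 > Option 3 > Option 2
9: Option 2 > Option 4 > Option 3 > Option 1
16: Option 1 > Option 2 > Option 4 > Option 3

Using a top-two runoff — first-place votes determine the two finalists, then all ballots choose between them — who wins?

Option 2

Round 1 first-place votes: Option 1 22, Option 2 15, Option 3 9, Option 4 0. Option 1 and Option 2 advance.
Runoff: Option 1 is ranked above Option 2 on 22 ballots, Option 2 above Option 1 on 24.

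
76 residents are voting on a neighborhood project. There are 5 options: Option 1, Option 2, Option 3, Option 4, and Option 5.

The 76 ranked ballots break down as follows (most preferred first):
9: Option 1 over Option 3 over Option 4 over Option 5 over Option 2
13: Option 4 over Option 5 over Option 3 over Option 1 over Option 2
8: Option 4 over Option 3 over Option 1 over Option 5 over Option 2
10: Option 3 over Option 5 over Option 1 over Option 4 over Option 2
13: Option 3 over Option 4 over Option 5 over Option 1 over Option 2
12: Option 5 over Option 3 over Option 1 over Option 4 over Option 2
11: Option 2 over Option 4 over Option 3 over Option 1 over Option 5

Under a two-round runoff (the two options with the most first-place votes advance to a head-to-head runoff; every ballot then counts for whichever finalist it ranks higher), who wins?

Round 1 first-place votes: Option 1 9, Option 2 11, Option 3 23, Option 4 21, Option 5 12. Option 3 and Option 4 advance.
Runoff: Option 3 is ranked above Option 4 on 44 ballots, Option 4 above Option 3 on 32.

Option 3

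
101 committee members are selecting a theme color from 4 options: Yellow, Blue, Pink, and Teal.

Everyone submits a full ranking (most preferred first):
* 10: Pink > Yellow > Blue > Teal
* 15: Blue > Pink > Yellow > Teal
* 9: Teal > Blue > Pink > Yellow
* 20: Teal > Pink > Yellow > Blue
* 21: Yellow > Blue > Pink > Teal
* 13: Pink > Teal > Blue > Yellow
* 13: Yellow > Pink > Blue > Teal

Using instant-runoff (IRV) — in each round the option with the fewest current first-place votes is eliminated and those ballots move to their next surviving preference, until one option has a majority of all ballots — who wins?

Pink

Round 1: Yellow 34, Blue 15, Pink 23, Teal 29. Blue eliminated.
Round 2: Yellow 34, Pink 38, Teal 29. Teal eliminated.
Round 3: Yellow 34, Pink 67. Pink has a majority (≥51).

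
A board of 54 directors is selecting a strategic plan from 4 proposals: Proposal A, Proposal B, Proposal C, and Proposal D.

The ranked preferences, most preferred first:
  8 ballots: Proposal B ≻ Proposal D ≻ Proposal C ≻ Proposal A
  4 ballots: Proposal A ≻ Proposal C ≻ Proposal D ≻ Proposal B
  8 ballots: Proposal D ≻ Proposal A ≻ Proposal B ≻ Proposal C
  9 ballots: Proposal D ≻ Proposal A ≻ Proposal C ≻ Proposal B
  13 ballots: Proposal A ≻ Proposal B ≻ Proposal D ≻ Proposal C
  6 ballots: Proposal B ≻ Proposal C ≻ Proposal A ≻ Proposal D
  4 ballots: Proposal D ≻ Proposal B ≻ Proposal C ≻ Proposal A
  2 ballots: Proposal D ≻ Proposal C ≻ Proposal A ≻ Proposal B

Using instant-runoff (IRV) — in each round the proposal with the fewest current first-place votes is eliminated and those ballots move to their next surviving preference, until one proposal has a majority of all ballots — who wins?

Proposal D

Round 1: Proposal A 17, Proposal B 14, Proposal C 0, Proposal D 23. Proposal C eliminated.
Round 2: Proposal A 17, Proposal B 14, Proposal D 23. Proposal B eliminated.
Round 3: Proposal A 23, Proposal D 31. Proposal D has a majority (≥28).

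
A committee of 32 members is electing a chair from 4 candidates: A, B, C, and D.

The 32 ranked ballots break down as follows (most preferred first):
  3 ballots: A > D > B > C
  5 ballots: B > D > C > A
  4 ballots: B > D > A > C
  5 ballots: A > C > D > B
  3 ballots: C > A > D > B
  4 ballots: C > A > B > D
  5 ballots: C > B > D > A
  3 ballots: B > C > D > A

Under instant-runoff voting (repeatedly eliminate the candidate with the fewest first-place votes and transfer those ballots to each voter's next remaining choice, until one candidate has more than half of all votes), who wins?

C

Round 1: A 8, B 12, C 12, D 0. D eliminated.
Round 2: A 8, B 12, C 12. A eliminated.
Round 3: B 15, C 17. C has a majority (≥17).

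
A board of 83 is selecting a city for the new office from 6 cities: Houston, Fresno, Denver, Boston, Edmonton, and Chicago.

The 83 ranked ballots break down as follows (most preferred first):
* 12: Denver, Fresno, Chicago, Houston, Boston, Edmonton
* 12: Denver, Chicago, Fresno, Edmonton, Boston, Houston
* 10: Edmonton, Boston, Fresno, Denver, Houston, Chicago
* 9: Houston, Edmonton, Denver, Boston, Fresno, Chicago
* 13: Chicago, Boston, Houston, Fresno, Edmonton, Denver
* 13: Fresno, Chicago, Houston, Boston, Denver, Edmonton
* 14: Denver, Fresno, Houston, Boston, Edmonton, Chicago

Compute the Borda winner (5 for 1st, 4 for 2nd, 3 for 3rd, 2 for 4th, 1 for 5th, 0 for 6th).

Fresno

Houston: 12×2 + 12×0 + 10×1 + 9×5 + 13×3 + 13×3 + 14×3 = 199
Fresno: 12×4 + 12×3 + 10×3 + 9×1 + 13×2 + 13×5 + 14×4 = 270
Denver: 12×5 + 12×5 + 10×2 + 9×3 + 13×0 + 13×1 + 14×5 = 250
Boston: 12×1 + 12×1 + 10×4 + 9×2 + 13×4 + 13×2 + 14×2 = 188
Edmonton: 12×0 + 12×2 + 10×5 + 9×4 + 13×1 + 13×0 + 14×1 = 137
Chicago: 12×3 + 12×4 + 10×0 + 9×0 + 13×5 + 13×4 + 14×0 = 201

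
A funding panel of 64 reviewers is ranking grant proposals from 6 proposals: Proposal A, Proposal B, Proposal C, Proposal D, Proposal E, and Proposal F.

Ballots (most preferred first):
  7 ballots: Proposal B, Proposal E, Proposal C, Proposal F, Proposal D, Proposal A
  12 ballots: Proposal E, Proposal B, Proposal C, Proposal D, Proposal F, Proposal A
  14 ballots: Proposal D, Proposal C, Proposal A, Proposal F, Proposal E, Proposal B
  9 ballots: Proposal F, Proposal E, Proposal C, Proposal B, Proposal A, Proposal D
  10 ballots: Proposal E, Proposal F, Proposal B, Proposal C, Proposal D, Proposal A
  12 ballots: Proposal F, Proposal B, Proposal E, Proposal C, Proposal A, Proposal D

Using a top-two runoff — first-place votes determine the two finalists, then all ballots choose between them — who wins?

Proposal F

Round 1 first-place votes: Proposal A 0, Proposal B 7, Proposal C 0, Proposal D 14, Proposal E 22, Proposal F 21. Proposal E and Proposal F advance.
Runoff: Proposal E is ranked above Proposal F on 29 ballots, Proposal F above Proposal E on 35.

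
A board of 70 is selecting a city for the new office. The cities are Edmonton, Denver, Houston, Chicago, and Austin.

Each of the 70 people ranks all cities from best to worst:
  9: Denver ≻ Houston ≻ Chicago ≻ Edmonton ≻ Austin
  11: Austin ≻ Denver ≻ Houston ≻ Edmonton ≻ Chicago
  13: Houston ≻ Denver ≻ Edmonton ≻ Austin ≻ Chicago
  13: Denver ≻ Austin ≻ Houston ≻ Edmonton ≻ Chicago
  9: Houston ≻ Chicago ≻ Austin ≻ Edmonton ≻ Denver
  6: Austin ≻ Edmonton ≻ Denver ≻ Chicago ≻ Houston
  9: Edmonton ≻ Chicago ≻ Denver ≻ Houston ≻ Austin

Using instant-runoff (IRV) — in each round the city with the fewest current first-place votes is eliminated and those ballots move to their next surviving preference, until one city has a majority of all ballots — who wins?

Denver

Round 1: Edmonton 9, Denver 22, Houston 22, Chicago 0, Austin 17. Chicago eliminated.
Round 2: Edmonton 9, Denver 22, Houston 22, Austin 17. Edmonton eliminated.
Round 3: Denver 31, Houston 22, Austin 17. Austin eliminated.
Round 4: Denver 48, Houston 22. Denver has a majority (≥36).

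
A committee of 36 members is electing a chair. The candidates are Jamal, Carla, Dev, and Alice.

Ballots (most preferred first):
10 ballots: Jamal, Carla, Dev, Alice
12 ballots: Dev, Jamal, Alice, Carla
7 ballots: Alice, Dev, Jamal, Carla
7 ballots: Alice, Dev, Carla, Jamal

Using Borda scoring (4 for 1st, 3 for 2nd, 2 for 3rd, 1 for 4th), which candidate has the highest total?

Dev

Jamal: 10×4 + 12×3 + 7×2 + 7×1 = 97
Carla: 10×3 + 12×1 + 7×1 + 7×2 = 63
Dev: 10×2 + 12×4 + 7×3 + 7×3 = 110
Alice: 10×1 + 12×2 + 7×4 + 7×4 = 90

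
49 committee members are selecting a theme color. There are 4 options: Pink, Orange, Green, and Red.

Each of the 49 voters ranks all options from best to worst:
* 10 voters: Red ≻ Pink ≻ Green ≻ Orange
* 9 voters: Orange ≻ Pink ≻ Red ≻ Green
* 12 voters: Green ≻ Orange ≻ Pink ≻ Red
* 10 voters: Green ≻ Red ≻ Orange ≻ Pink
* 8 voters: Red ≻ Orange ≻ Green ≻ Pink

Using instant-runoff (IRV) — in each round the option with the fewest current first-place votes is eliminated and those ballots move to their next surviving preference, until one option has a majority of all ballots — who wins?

Red

Round 1: Pink 0, Orange 9, Green 22, Red 18. Pink eliminated.
Round 2: Orange 9, Green 22, Red 18. Orange eliminated.
Round 3: Green 22, Red 27. Red has a majority (≥25).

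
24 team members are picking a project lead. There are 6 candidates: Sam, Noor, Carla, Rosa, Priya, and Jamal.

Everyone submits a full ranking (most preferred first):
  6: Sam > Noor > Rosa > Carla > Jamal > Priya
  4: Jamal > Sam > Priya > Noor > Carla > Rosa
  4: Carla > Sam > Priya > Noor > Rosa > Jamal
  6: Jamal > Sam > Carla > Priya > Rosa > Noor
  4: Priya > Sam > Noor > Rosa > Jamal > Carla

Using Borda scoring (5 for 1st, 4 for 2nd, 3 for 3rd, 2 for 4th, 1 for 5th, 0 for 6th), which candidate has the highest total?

Sam

Sam: 6×5 + 4×4 + 4×4 + 6×4 + 4×4 = 102
Noor: 6×4 + 4×2 + 4×2 + 6×0 + 4×3 = 52
Carla: 6×2 + 4×1 + 4×5 + 6×3 + 4×0 = 54
Rosa: 6×3 + 4×0 + 4×1 + 6×1 + 4×2 = 36
Priya: 6×0 + 4×3 + 4×3 + 6×2 + 4×5 = 56
Jamal: 6×1 + 4×5 + 4×0 + 6×5 + 4×1 = 60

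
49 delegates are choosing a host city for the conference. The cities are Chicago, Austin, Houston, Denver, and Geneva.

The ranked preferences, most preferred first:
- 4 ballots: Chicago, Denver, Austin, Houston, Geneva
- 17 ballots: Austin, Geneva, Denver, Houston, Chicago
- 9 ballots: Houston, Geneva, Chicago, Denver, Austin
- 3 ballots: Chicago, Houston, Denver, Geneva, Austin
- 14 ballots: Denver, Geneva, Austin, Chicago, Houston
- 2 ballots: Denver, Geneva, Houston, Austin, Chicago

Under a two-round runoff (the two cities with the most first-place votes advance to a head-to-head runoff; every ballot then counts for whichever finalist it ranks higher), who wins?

Round 1 first-place votes: Chicago 7, Austin 17, Houston 9, Denver 16, Geneva 0. Austin and Denver advance.
Runoff: Austin is ranked above Denver on 17 ballots, Denver above Austin on 32.

Denver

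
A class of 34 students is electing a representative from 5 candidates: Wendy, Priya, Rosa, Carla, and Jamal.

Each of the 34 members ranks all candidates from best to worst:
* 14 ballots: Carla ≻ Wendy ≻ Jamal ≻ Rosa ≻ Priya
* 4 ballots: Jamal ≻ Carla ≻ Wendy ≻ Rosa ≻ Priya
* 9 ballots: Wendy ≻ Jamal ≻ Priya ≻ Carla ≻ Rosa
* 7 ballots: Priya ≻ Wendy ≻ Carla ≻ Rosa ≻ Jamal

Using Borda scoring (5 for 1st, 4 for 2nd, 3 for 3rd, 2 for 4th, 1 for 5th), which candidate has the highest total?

Wendy: 14×4 + 4×3 + 9×5 + 7×4 = 141
Priya: 14×1 + 4×1 + 9×3 + 7×5 = 80
Rosa: 14×2 + 4×2 + 9×1 + 7×2 = 59
Carla: 14×5 + 4×4 + 9×2 + 7×3 = 125
Jamal: 14×3 + 4×5 + 9×4 + 7×1 = 105

Wendy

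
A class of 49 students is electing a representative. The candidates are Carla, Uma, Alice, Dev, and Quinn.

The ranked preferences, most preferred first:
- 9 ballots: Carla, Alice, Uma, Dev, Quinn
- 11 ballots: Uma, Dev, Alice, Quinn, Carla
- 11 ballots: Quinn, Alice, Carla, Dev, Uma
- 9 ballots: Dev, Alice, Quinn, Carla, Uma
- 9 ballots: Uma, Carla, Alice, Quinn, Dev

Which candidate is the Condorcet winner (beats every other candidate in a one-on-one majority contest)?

Alice

Alice vs Carla: 31–18
Alice vs Uma: 29–20
Alice vs Dev: 29–20
Alice vs Quinn: 38–11
Alice beats every other candidate.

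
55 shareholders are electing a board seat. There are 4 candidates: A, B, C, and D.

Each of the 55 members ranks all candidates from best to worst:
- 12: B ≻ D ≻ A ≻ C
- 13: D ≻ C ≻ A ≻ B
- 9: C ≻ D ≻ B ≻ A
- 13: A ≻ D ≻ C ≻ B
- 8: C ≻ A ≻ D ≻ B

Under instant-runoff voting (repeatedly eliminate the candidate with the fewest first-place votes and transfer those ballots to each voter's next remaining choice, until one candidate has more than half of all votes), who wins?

D

Round 1: A 13, B 12, C 17, D 13. B eliminated.
Round 2: A 13, C 17, D 25. A eliminated.
Round 3: C 17, D 38. D has a majority (≥28).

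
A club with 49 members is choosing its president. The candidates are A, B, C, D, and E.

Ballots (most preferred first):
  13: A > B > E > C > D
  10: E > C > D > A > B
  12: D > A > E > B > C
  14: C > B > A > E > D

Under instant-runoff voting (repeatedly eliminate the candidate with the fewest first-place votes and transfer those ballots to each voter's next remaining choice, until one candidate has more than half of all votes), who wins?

A

Round 1: A 13, B 0, C 14, D 12, E 10. B eliminated.
Round 2: A 13, C 14, D 12, E 10. E eliminated.
Round 3: A 13, C 24, D 12. D eliminated.
Round 4: A 25, C 24. A has a majority (≥25).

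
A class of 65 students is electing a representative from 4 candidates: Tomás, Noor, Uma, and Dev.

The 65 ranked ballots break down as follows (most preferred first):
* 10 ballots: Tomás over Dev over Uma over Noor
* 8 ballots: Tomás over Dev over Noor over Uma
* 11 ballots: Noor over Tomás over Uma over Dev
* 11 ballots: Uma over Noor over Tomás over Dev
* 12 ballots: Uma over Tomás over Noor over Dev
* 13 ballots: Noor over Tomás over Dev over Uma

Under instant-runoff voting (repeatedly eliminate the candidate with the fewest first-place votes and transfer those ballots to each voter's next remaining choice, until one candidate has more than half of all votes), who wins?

Round 1: Tomás 18, Noor 24, Uma 23, Dev 0. Dev eliminated.
Round 2: Tomás 18, Noor 24, Uma 23. Tomás eliminated.
Round 3: Noor 32, Uma 33. Uma has a majority (≥33).

Uma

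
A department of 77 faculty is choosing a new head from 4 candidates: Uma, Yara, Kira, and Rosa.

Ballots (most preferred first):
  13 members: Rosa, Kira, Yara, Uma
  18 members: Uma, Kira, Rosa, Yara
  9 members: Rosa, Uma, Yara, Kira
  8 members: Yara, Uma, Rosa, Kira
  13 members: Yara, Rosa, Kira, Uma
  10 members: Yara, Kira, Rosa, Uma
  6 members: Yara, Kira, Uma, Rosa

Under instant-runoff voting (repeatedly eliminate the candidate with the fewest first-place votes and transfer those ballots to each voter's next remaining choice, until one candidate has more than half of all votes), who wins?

Round 1: Uma 18, Yara 37, Kira 0, Rosa 22. Kira eliminated.
Round 2: Uma 18, Yara 37, Rosa 22. Uma eliminated.
Round 3: Yara 37, Rosa 40. Rosa has a majority (≥39).

Rosa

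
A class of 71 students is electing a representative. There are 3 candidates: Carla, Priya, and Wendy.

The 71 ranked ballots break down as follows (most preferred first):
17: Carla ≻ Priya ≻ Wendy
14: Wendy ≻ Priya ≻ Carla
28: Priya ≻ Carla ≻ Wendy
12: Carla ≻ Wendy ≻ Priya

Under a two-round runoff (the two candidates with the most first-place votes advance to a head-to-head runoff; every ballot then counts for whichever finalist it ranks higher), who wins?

Round 1 first-place votes: Carla 29, Priya 28, Wendy 14. Carla and Priya advance.
Runoff: Carla is ranked above Priya on 29 ballots, Priya above Carla on 42.

Priya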